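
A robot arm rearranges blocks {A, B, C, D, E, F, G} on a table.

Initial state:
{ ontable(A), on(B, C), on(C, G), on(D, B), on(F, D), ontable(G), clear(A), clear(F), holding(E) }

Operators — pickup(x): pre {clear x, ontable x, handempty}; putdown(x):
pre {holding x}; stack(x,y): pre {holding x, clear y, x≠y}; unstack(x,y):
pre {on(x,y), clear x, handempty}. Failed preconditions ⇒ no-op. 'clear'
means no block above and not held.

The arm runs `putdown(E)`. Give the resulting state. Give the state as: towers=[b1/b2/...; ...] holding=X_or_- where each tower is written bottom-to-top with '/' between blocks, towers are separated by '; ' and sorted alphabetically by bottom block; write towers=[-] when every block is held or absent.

before: towers=[A; G/C/B/D/F] holding=E
pre[putdown(E)]: holding(E) ok
all met → apply putdown(E)
after:  towers=[A; E; G/C/B/D/F] holding=-

towers=[A; E; G/C/B/D/F] holding=-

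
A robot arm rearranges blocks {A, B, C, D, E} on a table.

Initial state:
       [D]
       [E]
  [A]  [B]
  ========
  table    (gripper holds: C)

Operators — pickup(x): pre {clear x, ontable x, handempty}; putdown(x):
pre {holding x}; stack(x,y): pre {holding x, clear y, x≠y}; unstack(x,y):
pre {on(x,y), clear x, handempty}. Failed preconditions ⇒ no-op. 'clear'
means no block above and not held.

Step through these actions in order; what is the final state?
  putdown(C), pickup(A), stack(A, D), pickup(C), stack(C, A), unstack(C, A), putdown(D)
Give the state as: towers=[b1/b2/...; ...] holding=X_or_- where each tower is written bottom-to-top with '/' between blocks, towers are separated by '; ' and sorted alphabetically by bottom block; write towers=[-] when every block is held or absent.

towers=[B/E/D/A] holding=C

step 1 (putdown(C)): towers=[A; B/E/D; C] holding=-
step 2 (pickup(A)): towers=[B/E/D; C] holding=A
step 3 (stack(A, D)): towers=[B/E/D/A; C] holding=-
step 4 (pickup(C)): towers=[B/E/D/A] holding=C
step 5 (stack(C, A)): towers=[B/E/D/A/C] holding=-
step 6 (unstack(C, A)): towers=[B/E/D/A] holding=C
step 7 (putdown(D)) [no-op]: towers=[B/E/D/A] holding=C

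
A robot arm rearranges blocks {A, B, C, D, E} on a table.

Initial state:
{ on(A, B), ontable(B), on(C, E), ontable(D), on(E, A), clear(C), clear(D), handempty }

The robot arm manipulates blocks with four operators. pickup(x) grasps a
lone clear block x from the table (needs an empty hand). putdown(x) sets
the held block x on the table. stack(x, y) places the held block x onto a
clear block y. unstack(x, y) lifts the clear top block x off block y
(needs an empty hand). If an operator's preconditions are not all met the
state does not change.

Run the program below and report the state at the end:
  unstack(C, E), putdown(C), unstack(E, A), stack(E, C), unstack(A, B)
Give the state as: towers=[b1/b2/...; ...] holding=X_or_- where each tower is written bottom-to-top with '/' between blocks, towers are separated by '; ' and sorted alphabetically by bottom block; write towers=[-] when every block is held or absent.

step 1 (unstack(C, E)): towers=[B/A/E; D] holding=C
step 2 (putdown(C)): towers=[B/A/E; C; D] holding=-
step 3 (unstack(E, A)): towers=[B/A; C; D] holding=E
step 4 (stack(E, C)): towers=[B/A; C/E; D] holding=-
step 5 (unstack(A, B)): towers=[B; C/E; D] holding=A

towers=[B; C/E; D] holding=A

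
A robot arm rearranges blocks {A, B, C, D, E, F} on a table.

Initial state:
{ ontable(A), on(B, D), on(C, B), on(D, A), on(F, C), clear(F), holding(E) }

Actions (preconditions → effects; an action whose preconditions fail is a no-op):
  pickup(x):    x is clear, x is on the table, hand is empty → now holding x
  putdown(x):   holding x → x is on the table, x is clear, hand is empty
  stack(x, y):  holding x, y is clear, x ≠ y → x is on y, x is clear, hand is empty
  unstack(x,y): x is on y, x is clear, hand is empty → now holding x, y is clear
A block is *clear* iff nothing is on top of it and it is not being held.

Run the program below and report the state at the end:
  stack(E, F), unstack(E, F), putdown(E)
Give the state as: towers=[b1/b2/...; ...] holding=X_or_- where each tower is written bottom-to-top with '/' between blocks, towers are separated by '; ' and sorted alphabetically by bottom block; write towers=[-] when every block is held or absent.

step 1 (stack(E, F)): towers=[A/D/B/C/F/E] holding=-
step 2 (unstack(E, F)): towers=[A/D/B/C/F] holding=E
step 3 (putdown(E)): towers=[A/D/B/C/F; E] holding=-

towers=[A/D/B/C/F; E] holding=-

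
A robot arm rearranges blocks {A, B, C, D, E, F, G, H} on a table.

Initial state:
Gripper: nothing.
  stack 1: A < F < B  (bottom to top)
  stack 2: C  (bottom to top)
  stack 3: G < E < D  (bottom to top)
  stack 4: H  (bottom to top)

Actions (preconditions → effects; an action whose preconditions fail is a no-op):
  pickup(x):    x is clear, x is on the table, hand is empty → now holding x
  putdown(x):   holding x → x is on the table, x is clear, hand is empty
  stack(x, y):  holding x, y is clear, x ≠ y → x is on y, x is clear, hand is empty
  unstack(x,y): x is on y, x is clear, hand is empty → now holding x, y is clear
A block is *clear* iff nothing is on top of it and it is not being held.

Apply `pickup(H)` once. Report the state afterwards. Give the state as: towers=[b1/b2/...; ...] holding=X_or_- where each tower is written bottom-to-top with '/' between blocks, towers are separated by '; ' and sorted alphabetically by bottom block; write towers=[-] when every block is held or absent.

towers=[A/F/B; C; G/E/D] holding=H

before: towers=[A/F/B; C; G/E/D; H] holding=-
pre[pickup(H)]: clear(H) yes, ontable(H) yes, handempty yes
all met → apply pickup(H)
after:  towers=[A/F/B; C; G/E/D] holding=H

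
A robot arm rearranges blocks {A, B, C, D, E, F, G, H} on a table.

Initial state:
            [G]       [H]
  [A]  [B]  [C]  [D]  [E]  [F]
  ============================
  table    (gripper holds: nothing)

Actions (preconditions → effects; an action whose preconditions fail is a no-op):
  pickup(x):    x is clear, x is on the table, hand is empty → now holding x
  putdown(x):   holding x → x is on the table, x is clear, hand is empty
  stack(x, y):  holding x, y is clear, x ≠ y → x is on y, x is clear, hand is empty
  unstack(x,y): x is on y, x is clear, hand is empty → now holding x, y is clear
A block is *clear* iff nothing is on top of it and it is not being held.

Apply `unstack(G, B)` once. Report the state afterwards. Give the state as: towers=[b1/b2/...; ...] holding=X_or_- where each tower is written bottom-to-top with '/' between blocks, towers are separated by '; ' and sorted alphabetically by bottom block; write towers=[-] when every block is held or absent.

towers=[A; B; C/G; D; E/H; F] holding=-

before: towers=[A; B; C/G; D; E/H; F] holding=-
pre[unstack(G, B)]: on(G,B) no, clear(G) yes, handempty yes
on(G,B) unmet → unstack(G, B) is a no-op
after:  towers=[A; B; C/G; D; E/H; F] holding=-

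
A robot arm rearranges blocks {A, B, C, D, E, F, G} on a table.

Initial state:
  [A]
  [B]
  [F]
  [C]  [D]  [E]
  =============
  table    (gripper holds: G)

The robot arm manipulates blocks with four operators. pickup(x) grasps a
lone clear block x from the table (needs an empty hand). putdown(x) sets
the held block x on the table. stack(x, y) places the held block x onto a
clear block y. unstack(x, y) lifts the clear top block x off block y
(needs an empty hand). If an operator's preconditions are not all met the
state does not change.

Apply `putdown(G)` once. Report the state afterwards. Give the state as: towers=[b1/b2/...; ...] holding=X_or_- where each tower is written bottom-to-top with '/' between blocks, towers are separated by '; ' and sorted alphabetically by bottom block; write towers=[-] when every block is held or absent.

before: towers=[C/F/B/A; D; E] holding=G
pre[putdown(G)]: holding(G) ✓
all met → apply putdown(G)
after:  towers=[C/F/B/A; D; E; G] holding=-

towers=[C/F/B/A; D; E; G] holding=-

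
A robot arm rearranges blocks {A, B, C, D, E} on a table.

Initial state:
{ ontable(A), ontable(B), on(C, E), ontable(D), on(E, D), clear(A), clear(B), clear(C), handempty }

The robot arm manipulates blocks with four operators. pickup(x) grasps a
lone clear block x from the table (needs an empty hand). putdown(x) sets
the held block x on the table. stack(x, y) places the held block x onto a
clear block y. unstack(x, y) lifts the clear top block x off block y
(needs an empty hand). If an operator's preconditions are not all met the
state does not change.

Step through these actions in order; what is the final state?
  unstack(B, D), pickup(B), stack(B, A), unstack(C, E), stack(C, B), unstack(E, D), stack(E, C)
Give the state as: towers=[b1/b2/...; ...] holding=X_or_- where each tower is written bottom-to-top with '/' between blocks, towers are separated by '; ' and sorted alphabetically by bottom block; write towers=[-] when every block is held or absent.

towers=[A/B/C/E; D] holding=-

step 1 (unstack(B, D)) [no-op]: towers=[A; B; D/E/C] holding=-
step 2 (pickup(B)): towers=[A; D/E/C] holding=B
step 3 (stack(B, A)): towers=[A/B; D/E/C] holding=-
step 4 (unstack(C, E)): towers=[A/B; D/E] holding=C
step 5 (stack(C, B)): towers=[A/B/C; D/E] holding=-
step 6 (unstack(E, D)): towers=[A/B/C; D] holding=E
step 7 (stack(E, C)): towers=[A/B/C/E; D] holding=-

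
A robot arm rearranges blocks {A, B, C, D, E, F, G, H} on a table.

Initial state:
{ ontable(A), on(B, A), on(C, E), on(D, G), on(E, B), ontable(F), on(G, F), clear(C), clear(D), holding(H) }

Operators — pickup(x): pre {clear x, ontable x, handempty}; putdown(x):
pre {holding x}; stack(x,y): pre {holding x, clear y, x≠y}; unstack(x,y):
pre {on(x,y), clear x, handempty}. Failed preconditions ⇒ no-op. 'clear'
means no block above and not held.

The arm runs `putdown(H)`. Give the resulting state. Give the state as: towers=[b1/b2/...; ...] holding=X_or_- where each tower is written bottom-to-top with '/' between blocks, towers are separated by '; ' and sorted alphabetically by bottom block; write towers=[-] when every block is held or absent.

before: towers=[A/B/E/C; F/G/D] holding=H
pre[putdown(H)]: holding(H) ✓
all met → apply putdown(H)
after:  towers=[A/B/E/C; F/G/D; H] holding=-

towers=[A/B/E/C; F/G/D; H] holding=-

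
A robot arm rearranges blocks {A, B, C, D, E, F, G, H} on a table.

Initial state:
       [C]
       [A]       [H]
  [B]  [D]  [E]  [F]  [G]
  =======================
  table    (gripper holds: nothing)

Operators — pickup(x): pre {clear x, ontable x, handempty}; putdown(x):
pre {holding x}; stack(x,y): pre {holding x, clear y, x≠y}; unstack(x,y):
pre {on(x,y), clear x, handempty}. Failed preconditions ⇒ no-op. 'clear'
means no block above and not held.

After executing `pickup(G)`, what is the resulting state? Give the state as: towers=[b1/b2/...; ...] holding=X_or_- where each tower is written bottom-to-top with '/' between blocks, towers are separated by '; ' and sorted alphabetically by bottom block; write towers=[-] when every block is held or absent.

before: towers=[B; D/A/C; E; F/H; G] holding=-
pre[pickup(G)]: clear(G) ✓, ontable(G) ✓, handempty ✓
all met → apply pickup(G)
after:  towers=[B; D/A/C; E; F/H] holding=G

towers=[B; D/A/C; E; F/H] holding=G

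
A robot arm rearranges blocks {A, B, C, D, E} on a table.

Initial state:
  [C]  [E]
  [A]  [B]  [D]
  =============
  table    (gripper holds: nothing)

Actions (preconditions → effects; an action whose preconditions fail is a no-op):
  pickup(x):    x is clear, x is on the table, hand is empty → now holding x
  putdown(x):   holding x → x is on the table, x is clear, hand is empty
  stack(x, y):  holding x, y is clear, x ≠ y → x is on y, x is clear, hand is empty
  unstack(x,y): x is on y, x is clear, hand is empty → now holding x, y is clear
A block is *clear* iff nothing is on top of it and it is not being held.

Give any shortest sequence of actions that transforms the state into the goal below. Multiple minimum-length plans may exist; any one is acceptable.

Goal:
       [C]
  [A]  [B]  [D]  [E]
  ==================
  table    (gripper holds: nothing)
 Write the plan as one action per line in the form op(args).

step 1 (unstack(E, B)): towers=[A/C; B; D] holding=E
step 2 (putdown(E)): towers=[A/C; B; D; E] holding=-
step 3 (unstack(C, A)): towers=[A; B; D; E] holding=C
step 4 (stack(C, B)): towers=[A; B/C; D; E] holding=-
goal check: towers=[A; B/C; D; E] holding=- — reached (length 4, optimal by BFS)

unstack(E, B)
putdown(E)
unstack(C, A)
stack(C, B)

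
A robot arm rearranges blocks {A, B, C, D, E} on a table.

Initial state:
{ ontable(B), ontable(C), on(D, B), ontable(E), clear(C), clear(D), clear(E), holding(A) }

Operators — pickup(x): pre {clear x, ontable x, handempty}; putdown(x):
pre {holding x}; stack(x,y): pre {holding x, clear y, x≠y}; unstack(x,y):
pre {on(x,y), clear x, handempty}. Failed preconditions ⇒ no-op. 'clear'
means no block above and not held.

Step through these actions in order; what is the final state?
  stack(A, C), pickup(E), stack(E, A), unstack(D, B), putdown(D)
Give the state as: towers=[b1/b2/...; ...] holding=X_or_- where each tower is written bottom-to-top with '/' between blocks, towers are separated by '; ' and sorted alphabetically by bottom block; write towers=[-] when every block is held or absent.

step 1 (stack(A, C)): towers=[B/D; C/A; E] holding=-
step 2 (pickup(E)): towers=[B/D; C/A] holding=E
step 3 (stack(E, A)): towers=[B/D; C/A/E] holding=-
step 4 (unstack(D, B)): towers=[B; C/A/E] holding=D
step 5 (putdown(D)): towers=[B; C/A/E; D] holding=-

towers=[B; C/A/E; D] holding=-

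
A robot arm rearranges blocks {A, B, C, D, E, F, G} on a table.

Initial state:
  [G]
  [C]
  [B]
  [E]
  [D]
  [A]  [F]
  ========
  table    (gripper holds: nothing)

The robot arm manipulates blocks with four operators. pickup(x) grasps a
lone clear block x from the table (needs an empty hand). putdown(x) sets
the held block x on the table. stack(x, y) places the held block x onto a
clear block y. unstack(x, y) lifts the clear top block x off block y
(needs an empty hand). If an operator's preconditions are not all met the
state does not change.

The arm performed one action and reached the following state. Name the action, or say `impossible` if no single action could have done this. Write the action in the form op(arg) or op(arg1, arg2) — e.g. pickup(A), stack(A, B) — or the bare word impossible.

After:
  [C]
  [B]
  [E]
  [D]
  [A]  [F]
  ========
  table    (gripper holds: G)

unstack(G, C)

target: towers=[A/D/E/B/C; F] holding=G
         pickup(F) → towers=[A/D/E/B/C/G] holding=F
     unstack(G, C) → towers=[A/D/E/B/C; F] holding=G  ← match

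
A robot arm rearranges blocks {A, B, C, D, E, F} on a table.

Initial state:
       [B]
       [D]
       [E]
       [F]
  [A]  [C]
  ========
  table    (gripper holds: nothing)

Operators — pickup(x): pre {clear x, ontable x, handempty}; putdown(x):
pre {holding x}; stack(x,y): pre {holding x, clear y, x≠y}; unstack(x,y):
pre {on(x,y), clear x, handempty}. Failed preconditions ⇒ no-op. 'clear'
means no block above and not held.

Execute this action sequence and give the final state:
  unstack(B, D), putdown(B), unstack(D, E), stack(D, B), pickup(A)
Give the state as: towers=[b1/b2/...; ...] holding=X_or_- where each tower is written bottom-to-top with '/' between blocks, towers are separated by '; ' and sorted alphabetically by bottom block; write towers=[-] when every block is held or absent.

step 1 (unstack(B, D)): towers=[A; C/F/E/D] holding=B
step 2 (putdown(B)): towers=[A; B; C/F/E/D] holding=-
step 3 (unstack(D, E)): towers=[A; B; C/F/E] holding=D
step 4 (stack(D, B)): towers=[A; B/D; C/F/E] holding=-
step 5 (pickup(A)): towers=[B/D; C/F/E] holding=A

towers=[B/D; C/F/E] holding=A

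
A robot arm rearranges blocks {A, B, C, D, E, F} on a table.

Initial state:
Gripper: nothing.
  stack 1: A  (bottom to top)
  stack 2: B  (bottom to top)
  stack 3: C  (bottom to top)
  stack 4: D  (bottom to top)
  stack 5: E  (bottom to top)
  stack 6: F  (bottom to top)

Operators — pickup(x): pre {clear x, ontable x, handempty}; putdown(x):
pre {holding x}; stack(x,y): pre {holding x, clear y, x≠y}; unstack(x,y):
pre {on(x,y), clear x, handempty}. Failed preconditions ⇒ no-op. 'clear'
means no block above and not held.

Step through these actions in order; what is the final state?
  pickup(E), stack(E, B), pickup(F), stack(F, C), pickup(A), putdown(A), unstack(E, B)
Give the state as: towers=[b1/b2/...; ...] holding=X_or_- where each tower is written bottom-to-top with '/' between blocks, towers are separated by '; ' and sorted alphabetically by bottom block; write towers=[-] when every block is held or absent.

step 1 (pickup(E)): towers=[A; B; C; D; F] holding=E
step 2 (stack(E, B)): towers=[A; B/E; C; D; F] holding=-
step 3 (pickup(F)): towers=[A; B/E; C; D] holding=F
step 4 (stack(F, C)): towers=[A; B/E; C/F; D] holding=-
step 5 (pickup(A)): towers=[B/E; C/F; D] holding=A
step 6 (putdown(A)): towers=[A; B/E; C/F; D] holding=-
step 7 (unstack(E, B)): towers=[A; B; C/F; D] holding=E

towers=[A; B; C/F; D] holding=E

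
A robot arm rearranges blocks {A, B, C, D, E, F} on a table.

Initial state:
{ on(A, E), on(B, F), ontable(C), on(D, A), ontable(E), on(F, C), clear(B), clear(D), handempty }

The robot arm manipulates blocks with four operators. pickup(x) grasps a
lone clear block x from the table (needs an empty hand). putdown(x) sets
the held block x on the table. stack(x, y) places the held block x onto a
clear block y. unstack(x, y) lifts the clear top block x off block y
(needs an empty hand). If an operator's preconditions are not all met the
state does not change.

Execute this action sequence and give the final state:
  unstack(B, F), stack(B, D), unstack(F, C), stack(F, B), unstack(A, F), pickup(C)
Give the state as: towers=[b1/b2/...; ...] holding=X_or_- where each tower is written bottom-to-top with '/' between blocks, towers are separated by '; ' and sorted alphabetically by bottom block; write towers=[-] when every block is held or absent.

step 1 (unstack(B, F)): towers=[C/F; E/A/D] holding=B
step 2 (stack(B, D)): towers=[C/F; E/A/D/B] holding=-
step 3 (unstack(F, C)): towers=[C; E/A/D/B] holding=F
step 4 (stack(F, B)): towers=[C; E/A/D/B/F] holding=-
step 5 (unstack(A, F)) [no-op]: towers=[C; E/A/D/B/F] holding=-
step 6 (pickup(C)): towers=[E/A/D/B/F] holding=C

towers=[E/A/D/B/F] holding=C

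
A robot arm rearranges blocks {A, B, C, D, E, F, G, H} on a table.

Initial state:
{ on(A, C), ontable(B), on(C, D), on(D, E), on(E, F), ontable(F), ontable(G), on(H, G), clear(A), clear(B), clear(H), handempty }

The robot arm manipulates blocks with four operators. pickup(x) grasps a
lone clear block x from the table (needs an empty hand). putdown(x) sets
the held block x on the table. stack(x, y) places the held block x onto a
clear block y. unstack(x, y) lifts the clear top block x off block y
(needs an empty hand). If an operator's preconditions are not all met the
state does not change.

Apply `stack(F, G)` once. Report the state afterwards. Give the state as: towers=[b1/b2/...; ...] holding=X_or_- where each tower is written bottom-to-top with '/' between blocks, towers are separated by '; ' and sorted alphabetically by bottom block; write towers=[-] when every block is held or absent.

towers=[B; F/E/D/C/A; G/H] holding=-

before: towers=[B; F/E/D/C/A; G/H] holding=-
pre[stack(F, G)]: holding(F) no, clear(G) no, F≠G yes
holding(F), clear(G) unmet → stack(F, G) is a no-op
after:  towers=[B; F/E/D/C/A; G/H] holding=-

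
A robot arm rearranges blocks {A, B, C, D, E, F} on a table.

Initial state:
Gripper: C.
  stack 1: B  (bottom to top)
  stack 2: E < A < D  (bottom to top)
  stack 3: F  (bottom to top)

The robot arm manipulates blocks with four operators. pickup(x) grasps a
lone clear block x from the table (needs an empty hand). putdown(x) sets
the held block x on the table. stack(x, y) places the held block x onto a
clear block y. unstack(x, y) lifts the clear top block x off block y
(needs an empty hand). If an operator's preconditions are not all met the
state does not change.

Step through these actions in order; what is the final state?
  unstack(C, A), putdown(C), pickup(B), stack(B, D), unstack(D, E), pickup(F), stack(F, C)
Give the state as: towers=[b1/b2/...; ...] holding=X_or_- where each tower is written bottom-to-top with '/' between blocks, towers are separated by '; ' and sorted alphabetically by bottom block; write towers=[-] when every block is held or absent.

step 1 (unstack(C, A)) [no-op]: towers=[B; E/A/D; F] holding=C
step 2 (putdown(C)): towers=[B; C; E/A/D; F] holding=-
step 3 (pickup(B)): towers=[C; E/A/D; F] holding=B
step 4 (stack(B, D)): towers=[C; E/A/D/B; F] holding=-
step 5 (unstack(D, E)) [no-op]: towers=[C; E/A/D/B; F] holding=-
step 6 (pickup(F)): towers=[C; E/A/D/B] holding=F
step 7 (stack(F, C)): towers=[C/F; E/A/D/B] holding=-

towers=[C/F; E/A/D/B] holding=-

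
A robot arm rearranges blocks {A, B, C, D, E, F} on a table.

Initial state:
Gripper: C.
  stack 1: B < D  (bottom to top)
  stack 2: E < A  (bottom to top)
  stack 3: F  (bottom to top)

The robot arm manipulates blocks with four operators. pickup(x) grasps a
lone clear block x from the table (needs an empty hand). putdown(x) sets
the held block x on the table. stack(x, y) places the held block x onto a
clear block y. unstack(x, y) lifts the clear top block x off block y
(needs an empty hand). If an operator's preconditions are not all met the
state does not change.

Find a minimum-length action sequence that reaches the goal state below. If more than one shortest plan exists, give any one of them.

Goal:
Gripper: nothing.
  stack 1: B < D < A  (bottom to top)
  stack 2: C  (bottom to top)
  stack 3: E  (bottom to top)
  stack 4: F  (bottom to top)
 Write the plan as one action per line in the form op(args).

step 1 (putdown(C)): towers=[B/D; C; E/A; F] holding=-
step 2 (unstack(A, E)): towers=[B/D; C; E; F] holding=A
step 3 (stack(A, D)): towers=[B/D/A; C; E; F] holding=-
goal check: towers=[B/D/A; C; E; F] holding=- — reached (length 3, optimal by BFS)

putdown(C)
unstack(A, E)
stack(A, D)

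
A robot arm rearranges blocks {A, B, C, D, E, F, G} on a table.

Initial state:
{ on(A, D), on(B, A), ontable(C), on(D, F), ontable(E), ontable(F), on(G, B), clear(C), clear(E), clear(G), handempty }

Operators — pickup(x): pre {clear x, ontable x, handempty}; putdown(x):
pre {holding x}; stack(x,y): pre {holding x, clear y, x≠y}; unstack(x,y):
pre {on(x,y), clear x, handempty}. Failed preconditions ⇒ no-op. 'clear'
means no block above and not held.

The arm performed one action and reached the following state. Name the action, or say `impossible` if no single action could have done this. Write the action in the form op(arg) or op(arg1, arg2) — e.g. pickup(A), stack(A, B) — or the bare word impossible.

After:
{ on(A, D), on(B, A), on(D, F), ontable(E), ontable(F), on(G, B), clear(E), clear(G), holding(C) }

pickup(C)

target: towers=[E; F/D/A/B/G] holding=C
     unstack(G, B) → towers=[C; E; F/D/A/B] holding=G
         pickup(E) → towers=[C; F/D/A/B/G] holding=E
         pickup(C) → towers=[E; F/D/A/B/G] holding=C  ← match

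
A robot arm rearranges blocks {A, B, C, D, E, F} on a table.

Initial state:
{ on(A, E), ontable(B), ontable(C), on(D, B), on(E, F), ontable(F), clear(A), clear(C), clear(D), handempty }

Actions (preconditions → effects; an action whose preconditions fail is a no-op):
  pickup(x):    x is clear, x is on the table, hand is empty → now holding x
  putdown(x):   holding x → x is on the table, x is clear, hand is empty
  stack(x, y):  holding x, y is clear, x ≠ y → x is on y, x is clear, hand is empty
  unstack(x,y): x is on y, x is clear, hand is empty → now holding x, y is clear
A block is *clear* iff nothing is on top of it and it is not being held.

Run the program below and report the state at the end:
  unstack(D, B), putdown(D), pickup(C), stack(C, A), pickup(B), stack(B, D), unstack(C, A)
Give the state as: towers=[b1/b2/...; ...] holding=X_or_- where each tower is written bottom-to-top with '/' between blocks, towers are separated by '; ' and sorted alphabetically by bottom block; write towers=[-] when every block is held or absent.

step 1 (unstack(D, B)): towers=[B; C; F/E/A] holding=D
step 2 (putdown(D)): towers=[B; C; D; F/E/A] holding=-
step 3 (pickup(C)): towers=[B; D; F/E/A] holding=C
step 4 (stack(C, A)): towers=[B; D; F/E/A/C] holding=-
step 5 (pickup(B)): towers=[D; F/E/A/C] holding=B
step 6 (stack(B, D)): towers=[D/B; F/E/A/C] holding=-
step 7 (unstack(C, A)): towers=[D/B; F/E/A] holding=C

towers=[D/B; F/E/A] holding=C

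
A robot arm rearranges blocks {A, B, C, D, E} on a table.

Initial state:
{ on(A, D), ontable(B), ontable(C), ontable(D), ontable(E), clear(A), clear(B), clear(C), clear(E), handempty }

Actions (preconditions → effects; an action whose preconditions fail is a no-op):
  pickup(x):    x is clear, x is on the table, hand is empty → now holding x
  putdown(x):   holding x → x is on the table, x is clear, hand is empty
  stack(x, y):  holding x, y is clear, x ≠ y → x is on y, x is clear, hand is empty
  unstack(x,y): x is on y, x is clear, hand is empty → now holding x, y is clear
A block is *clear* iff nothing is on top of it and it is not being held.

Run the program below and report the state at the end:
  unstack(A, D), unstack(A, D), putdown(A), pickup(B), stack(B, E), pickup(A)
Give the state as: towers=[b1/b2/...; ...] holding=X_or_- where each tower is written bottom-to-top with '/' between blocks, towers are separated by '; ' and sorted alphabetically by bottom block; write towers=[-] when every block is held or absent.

step 1 (unstack(A, D)): towers=[B; C; D; E] holding=A
step 2 (unstack(A, D)) [no-op]: towers=[B; C; D; E] holding=A
step 3 (putdown(A)): towers=[A; B; C; D; E] holding=-
step 4 (pickup(B)): towers=[A; C; D; E] holding=B
step 5 (stack(B, E)): towers=[A; C; D; E/B] holding=-
step 6 (pickup(A)): towers=[C; D; E/B] holding=A

towers=[C; D; E/B] holding=A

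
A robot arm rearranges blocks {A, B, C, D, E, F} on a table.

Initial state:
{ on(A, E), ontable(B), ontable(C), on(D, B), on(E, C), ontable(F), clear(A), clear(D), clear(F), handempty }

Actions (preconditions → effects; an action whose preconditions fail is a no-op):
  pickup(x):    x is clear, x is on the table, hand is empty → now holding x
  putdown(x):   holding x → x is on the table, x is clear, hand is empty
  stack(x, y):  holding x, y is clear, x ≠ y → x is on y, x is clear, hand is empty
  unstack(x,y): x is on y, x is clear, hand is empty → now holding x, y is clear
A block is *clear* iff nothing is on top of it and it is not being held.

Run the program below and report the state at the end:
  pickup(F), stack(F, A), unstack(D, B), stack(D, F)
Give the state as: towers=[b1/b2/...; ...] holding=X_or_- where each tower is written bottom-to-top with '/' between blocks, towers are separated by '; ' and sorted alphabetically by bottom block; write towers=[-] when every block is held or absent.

step 1 (pickup(F)): towers=[B/D; C/E/A] holding=F
step 2 (stack(F, A)): towers=[B/D; C/E/A/F] holding=-
step 3 (unstack(D, B)): towers=[B; C/E/A/F] holding=D
step 4 (stack(D, F)): towers=[B; C/E/A/F/D] holding=-

towers=[B; C/E/A/F/D] holding=-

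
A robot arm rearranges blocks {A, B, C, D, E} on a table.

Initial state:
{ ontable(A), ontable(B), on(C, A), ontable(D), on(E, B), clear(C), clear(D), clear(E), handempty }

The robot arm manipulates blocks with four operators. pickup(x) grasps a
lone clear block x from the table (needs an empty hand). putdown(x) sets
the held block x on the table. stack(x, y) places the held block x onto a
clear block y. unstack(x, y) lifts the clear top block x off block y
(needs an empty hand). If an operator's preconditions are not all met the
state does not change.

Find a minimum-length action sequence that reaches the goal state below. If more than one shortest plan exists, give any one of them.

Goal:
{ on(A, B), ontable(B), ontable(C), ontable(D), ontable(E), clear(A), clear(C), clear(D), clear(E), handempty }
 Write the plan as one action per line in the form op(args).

unstack(E, B)
putdown(E)
unstack(C, A)
putdown(C)
pickup(A)
stack(A, B)

step 1 (unstack(E, B)): towers=[A/C; B; D] holding=E
step 2 (putdown(E)): towers=[A/C; B; D; E] holding=-
step 3 (unstack(C, A)): towers=[A; B; D; E] holding=C
step 4 (putdown(C)): towers=[A; B; C; D; E] holding=-
step 5 (pickup(A)): towers=[B; C; D; E] holding=A
step 6 (stack(A, B)): towers=[B/A; C; D; E] holding=-
goal check: towers=[B/A; C; D; E] holding=- — reached (length 6, optimal by BFS)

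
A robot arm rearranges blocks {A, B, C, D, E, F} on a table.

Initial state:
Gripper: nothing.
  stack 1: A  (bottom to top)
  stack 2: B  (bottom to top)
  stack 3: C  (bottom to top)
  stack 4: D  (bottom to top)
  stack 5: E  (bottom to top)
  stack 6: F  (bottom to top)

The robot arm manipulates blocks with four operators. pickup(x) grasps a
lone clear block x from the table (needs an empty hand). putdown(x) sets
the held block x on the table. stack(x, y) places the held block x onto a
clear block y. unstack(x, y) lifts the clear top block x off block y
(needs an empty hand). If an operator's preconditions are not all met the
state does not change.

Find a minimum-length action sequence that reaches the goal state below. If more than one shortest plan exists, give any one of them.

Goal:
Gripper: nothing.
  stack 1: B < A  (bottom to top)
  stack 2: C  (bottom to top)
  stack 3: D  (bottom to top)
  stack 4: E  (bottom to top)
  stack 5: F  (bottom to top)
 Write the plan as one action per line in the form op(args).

pickup(A)
stack(A, B)

step 1 (pickup(A)): towers=[B; C; D; E; F] holding=A
step 2 (stack(A, B)): towers=[B/A; C; D; E; F] holding=-
goal check: towers=[B/A; C; D; E; F] holding=- — reached (length 2, optimal by BFS)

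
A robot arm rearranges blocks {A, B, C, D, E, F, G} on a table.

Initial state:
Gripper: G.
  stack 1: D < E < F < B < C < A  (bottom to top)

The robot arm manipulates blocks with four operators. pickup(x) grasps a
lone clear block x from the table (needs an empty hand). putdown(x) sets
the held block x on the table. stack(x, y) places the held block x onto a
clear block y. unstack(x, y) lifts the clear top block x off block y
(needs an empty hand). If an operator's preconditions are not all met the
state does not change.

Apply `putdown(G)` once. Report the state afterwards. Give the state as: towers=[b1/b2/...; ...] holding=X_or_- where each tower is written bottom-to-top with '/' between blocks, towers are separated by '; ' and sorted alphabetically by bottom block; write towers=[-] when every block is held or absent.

towers=[D/E/F/B/C/A; G] holding=-

before: towers=[D/E/F/B/C/A] holding=G
pre[putdown(G)]: holding(G) ok
all met → apply putdown(G)
after:  towers=[D/E/F/B/C/A; G] holding=-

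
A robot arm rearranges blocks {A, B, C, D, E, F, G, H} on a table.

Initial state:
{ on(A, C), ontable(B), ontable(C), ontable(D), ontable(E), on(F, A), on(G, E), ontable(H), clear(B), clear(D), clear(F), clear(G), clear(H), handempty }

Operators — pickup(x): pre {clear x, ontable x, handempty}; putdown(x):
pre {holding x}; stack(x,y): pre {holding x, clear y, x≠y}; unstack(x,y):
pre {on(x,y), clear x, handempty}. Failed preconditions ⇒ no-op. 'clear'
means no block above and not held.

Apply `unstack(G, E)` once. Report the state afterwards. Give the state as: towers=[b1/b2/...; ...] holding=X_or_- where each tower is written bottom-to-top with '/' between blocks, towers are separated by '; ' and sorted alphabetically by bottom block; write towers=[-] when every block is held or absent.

towers=[B; C/A/F; D; E; H] holding=G

before: towers=[B; C/A/F; D; E/G; H] holding=-
pre[unstack(G, E)]: on(G,E) yes, clear(G) yes, handempty yes
all met → apply unstack(G, E)
after:  towers=[B; C/A/F; D; E; H] holding=G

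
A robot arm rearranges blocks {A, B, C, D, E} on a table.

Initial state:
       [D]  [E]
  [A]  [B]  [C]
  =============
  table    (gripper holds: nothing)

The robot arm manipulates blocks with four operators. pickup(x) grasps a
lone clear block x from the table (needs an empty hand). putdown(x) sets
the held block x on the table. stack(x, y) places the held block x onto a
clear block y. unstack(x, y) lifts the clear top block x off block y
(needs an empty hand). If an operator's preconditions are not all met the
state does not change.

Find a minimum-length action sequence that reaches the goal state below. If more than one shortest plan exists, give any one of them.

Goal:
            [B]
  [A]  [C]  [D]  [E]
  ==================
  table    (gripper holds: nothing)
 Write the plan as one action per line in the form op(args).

unstack(D, B)
putdown(D)
pickup(B)
stack(B, D)
unstack(E, C)
putdown(E)

step 1 (unstack(D, B)): towers=[A; B; C/E] holding=D
step 2 (putdown(D)): towers=[A; B; C/E; D] holding=-
step 3 (pickup(B)): towers=[A; C/E; D] holding=B
step 4 (stack(B, D)): towers=[A; C/E; D/B] holding=-
step 5 (unstack(E, C)): towers=[A; C; D/B] holding=E
step 6 (putdown(E)): towers=[A; C; D/B; E] holding=-
goal check: towers=[A; C; D/B; E] holding=- — reached (length 6, optimal by BFS)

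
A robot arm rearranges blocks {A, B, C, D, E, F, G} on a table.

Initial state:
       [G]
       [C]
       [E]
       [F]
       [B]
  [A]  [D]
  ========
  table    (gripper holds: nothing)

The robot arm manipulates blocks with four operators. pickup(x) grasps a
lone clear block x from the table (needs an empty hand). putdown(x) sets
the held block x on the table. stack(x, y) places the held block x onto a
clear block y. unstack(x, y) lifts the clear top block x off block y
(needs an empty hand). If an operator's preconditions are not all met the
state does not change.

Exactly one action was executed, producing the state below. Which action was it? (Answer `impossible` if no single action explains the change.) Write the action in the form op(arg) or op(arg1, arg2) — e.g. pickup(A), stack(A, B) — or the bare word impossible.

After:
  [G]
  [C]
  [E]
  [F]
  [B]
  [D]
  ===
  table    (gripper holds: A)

pickup(A)

target: towers=[D/B/F/E/C/G] holding=A
     unstack(G, C) → towers=[A; D/B/F/E/C] holding=G
         pickup(A) → towers=[D/B/F/E/C/G] holding=A  ← match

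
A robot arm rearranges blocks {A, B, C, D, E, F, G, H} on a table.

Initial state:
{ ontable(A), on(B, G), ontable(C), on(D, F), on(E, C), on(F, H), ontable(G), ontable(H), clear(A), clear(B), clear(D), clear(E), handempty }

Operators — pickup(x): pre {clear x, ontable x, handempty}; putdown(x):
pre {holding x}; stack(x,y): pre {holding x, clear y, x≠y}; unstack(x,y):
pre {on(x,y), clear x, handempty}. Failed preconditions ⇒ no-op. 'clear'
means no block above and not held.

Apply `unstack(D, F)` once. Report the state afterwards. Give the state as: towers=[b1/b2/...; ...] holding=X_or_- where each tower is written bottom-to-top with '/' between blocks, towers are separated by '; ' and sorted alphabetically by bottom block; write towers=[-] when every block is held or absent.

towers=[A; C/E; G/B; H/F] holding=D

before: towers=[A; C/E; G/B; H/F/D] holding=-
pre[unstack(D, F)]: on(D,F) yes, clear(D) yes, handempty yes
all met → apply unstack(D, F)
after:  towers=[A; C/E; G/B; H/F] holding=D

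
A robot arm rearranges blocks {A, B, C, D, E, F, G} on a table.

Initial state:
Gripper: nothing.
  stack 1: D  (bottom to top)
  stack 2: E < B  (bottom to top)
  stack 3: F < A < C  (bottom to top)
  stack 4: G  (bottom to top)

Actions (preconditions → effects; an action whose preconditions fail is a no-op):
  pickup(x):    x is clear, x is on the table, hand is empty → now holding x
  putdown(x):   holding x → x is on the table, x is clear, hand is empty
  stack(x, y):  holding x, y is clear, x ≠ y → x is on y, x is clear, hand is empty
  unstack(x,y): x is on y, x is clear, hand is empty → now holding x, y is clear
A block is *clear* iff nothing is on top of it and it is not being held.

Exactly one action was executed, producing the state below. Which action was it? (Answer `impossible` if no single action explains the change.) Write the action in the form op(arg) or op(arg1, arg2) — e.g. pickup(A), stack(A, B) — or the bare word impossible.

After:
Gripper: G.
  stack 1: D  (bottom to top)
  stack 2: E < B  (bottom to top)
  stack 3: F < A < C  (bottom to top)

pickup(G)

target: towers=[D; E/B; F/A/C] holding=G
     unstack(B, E) → towers=[D; E; F/A/C; G] holding=B
         pickup(G) → towers=[D; E/B; F/A/C] holding=G  ← match
         pickup(D) → towers=[E/B; F/A/C; G] holding=D
     unstack(C, A) → towers=[D; E/B; F/A; G] holding=C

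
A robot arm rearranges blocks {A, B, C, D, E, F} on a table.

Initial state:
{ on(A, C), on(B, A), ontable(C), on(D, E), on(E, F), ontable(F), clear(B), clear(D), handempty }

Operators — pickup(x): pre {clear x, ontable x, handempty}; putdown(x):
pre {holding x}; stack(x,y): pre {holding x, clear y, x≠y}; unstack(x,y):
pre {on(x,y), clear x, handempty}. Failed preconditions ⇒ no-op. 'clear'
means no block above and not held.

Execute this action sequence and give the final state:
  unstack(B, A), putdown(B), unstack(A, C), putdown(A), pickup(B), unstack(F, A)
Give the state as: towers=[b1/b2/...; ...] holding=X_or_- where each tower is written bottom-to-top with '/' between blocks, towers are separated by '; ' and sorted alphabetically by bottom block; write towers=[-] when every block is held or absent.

towers=[A; C; F/E/D] holding=B

step 1 (unstack(B, A)): towers=[C/A; F/E/D] holding=B
step 2 (putdown(B)): towers=[B; C/A; F/E/D] holding=-
step 3 (unstack(A, C)): towers=[B; C; F/E/D] holding=A
step 4 (putdown(A)): towers=[A; B; C; F/E/D] holding=-
step 5 (pickup(B)): towers=[A; C; F/E/D] holding=B
step 6 (unstack(F, A)) [no-op]: towers=[A; C; F/E/D] holding=B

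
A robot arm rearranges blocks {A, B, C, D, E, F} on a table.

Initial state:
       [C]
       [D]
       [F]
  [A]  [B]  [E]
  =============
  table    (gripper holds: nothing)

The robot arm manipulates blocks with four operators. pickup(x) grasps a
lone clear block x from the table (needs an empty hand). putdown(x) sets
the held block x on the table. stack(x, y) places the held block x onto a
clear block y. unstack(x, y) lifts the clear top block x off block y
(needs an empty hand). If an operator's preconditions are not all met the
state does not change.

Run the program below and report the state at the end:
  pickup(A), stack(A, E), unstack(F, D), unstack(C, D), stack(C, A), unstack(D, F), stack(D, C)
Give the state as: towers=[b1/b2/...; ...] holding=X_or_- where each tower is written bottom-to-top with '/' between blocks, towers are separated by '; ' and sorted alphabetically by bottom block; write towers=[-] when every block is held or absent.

towers=[B/F; E/A/C/D] holding=-

step 1 (pickup(A)): towers=[B/F/D/C; E] holding=A
step 2 (stack(A, E)): towers=[B/F/D/C; E/A] holding=-
step 3 (unstack(F, D)) [no-op]: towers=[B/F/D/C; E/A] holding=-
step 4 (unstack(C, D)): towers=[B/F/D; E/A] holding=C
step 5 (stack(C, A)): towers=[B/F/D; E/A/C] holding=-
step 6 (unstack(D, F)): towers=[B/F; E/A/C] holding=D
step 7 (stack(D, C)): towers=[B/F; E/A/C/D] holding=-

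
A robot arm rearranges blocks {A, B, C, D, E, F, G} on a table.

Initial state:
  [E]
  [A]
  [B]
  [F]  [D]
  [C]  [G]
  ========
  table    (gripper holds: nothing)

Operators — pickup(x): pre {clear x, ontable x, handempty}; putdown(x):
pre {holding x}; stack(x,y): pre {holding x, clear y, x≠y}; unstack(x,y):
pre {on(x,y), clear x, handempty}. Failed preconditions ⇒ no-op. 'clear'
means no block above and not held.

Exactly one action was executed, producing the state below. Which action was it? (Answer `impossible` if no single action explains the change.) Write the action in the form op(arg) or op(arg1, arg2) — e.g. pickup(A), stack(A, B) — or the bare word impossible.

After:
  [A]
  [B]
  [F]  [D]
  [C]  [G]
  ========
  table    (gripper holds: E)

target: towers=[C/F/B/A; G/D] holding=E
     unstack(D, G) → towers=[C/F/B/A/E; G] holding=D
     unstack(E, A) → towers=[C/F/B/A; G/D] holding=E  ← match

unstack(E, A)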